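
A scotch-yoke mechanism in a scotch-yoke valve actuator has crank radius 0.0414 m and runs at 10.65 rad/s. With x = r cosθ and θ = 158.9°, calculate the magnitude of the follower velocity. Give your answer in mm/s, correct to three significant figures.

159

ω = 10.65 rad/s
x = r cosθ ⇒ ẋ = −rω sinθ.
|v| = rω|sinθ| = 0.0414·10.65·|sin 158.9°| = 0.15873 m/s = 158.73 mm/s.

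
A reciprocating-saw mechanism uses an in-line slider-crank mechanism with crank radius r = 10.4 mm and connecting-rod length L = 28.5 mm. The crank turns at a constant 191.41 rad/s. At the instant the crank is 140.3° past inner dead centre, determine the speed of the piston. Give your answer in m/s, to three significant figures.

ω = 191.4 rad/s
For an in-line slider-crank, x = r cosθ + √(L² − r² sin²θ), so v = −rω sinθ·[1 + r cosθ/√(L² − r² sin²θ)].
With r = 0.0104 m, L = 0.0285 m, θ = 140.3°: √(L² − r² sin²θ) = 0.027715 m.
v = −0.0104·191.4·0.63877·[1 + 0.0104·-0.76940/0.027715] = -0.90445 m/s.
|v| = 0.90445 m/s.

0.904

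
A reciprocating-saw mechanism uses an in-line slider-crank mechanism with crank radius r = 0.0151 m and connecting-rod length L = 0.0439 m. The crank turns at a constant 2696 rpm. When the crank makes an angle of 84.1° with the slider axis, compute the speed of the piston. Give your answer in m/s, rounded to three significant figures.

ω = 2π·2696/60 = 282.3 rad/s
For an in-line slider-crank, x = r cosθ + √(L² − r² sin²θ), so v = −rω sinθ·[1 + r cosθ/√(L² − r² sin²θ)].
With r = 0.0151 m, L = 0.0439 m, θ = 84.1°: √(L² − r² sin²θ) = 0.041251 m.
v = −0.0151·282.3·0.99470·[1 + 0.0151·0.10279/0.041251] = -4.4001 m/s.
|v| = 4.4001 m/s.

4.40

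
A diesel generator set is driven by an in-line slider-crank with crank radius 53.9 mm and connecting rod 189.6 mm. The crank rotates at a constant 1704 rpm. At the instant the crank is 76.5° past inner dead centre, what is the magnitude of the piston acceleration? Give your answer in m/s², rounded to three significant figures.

ω = 2π·1704/60 = 178.4 rad/s
x(θ) = r cosθ + √(L² − r² sin²θ); with ω constant, a = ω²·d²x/dθ².
d²x/dθ² = −r cosθ − r²(cos2θ)/√u − r⁴ sin²2θ/(4u^{3/2}),  u = L² − r² sin²θ = 0.0332013 m².
Substituting r = 0.0539 m, L = 0.1896 m, θ = 76.5°: d²x/dθ² = +0.0015517 m.
a = ω²·d²x/dθ² = (178.4)²·(+0.0015517) = +49.409 m/s²;  |a| = 49.409 m/s².

49.4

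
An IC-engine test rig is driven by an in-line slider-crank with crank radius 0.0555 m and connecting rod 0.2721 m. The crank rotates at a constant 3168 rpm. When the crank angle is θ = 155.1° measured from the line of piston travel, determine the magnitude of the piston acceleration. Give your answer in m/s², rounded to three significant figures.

4730

ω = 2π·3168/60 = 331.8 rad/s
x(θ) = r cosθ + √(L² − r² sin²θ); with ω constant, a = ω²·d²x/dθ².
d²x/dθ² = −r cosθ − r²(cos2θ)/√u − r⁴ sin²2θ/(4u^{3/2}),  u = L² − r² sin²θ = 0.0734924 m².
Substituting r = 0.0555 m, L = 0.2721 m, θ = 155.1°: d²x/dθ² = +0.042938 m.
a = ω²·d²x/dθ² = (331.8)²·(+0.042938) = +4725.7 m/s²;  |a| = 4725.7 m/s².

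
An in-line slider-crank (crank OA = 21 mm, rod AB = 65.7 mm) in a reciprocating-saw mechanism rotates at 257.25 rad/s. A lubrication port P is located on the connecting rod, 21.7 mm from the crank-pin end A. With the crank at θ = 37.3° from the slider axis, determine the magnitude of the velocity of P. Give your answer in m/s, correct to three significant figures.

4.57

ω = 257.2 rad/s.  Crank-pin speed |V_A| = rω = 5.4023 m/s, perpendicular to OA.
Rod angle: sinφ = −(r/L) sinθ ⇒ φ = -11.168°; ω_rod = −rω cosθ/√(L²−r²sin²θ) = -66.671 rad/s.
V_P = V_A + ω_rod × AP, with AP = 0.0217 m along the rod.
Components: V_Px = −rω sinθ − a·ω_rod·sinφ = -3.5539 m/s;  V_Py = rω cosθ + a·ω_rod·cosφ = +2.878 m/s.
|V_P| = √(V_Px² + V_Py²) = 4.5731 m/s.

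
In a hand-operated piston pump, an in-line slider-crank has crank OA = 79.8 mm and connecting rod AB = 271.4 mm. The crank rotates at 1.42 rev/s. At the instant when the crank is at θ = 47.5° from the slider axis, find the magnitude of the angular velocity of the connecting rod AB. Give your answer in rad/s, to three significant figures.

1.82

ω = 8.922 rad/s (converted from 1.42 rev/s).
The rod makes angle φ with the slider axis where L sinφ = r sinθ; differentiating, L cosφ·φ̇ = r ω cosθ.
L cosφ = √(L² − r² sin²θ) = 0.26495 m.
|ω_rod| = r ω |cosθ| / √(L² − r² sin²θ) = 0.0798·8.922·0.67559/0.26495 = 1.8155 rad/s.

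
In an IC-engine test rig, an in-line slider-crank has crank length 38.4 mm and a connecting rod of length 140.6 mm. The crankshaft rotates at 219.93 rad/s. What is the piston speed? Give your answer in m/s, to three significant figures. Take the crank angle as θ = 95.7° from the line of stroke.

8.17

ω = 219.9 rad/s
For an in-line slider-crank, x = r cosθ + √(L² − r² sin²θ), so v = −rω sinθ·[1 + r cosθ/√(L² − r² sin²θ)].
With r = 0.0384 m, L = 0.1406 m, θ = 95.7°: √(L² − r² sin²θ) = 0.13531 m.
v = −0.0384·219.9·0.99506·[1 + 0.0384·-0.09932/0.13531] = -8.1667 m/s.
|v| = 8.1667 m/s.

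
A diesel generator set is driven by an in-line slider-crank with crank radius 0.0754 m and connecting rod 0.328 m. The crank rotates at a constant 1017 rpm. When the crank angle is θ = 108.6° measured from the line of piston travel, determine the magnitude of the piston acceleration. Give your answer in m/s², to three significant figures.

432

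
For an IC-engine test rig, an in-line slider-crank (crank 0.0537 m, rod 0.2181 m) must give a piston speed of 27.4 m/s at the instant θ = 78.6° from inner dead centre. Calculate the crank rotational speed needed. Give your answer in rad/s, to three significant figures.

For an in-line slider-crank, |v_piston| = rω|sinθ|·[1 + r cosθ/√(L² − r² sin²θ)].
With r = 0.0537 m, L = 0.2181 m, θ = 78.6°: the bracketed kinematic factor |dx/dθ| = 0.05528 m.
ω = v/|dx/dθ| = 27.4/0.05528 = 495.65 rad/s.

496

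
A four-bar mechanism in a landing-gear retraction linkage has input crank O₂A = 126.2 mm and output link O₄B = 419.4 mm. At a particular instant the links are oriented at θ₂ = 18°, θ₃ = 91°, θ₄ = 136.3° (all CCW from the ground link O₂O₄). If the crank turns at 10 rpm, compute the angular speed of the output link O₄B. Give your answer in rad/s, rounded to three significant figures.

ω₂ = 1.047 rad/s (from 10 rpm).
Differentiating the loop-closure r₂e^{iθ₂}+r₃e^{iθ₃}=r₁+r₄e^{iθ₄} gives r₂ω₂e^{iθ₂}+r₃ω₃e^{iθ₃}=r₄ω₄e^{iθ₄}.
Eliminating the other unknown: ω₄ = r₂ω₂ sin(θ₂−θ₃) / [r₄ sin(θ₄−θ₃)].
Numerator sine = -0.95630; denominator sine = +0.71080.
Result = 0.1262·1.047·(-0.95630) / (0.4194·(+0.71080)) = -0.42394 rad/s; magnitude 0.42394 rad/s.

0.424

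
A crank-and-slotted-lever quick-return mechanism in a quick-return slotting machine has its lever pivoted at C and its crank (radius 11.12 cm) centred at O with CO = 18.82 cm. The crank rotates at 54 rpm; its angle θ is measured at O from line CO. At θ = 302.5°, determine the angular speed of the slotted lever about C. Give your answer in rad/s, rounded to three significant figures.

ω = 5.655 rad/s (from 54 rpm).
Crank pin A relative to C: A = (d + r cosθ, r sinθ); lever angle φ = atan2(r sinθ, d + r cosθ).
Differentiating tanφ: φ̇ = rω(d cosθ + r)/(d² + r² + 2dr cosθ).
d² + r² + 2dr cosθ = |CA|² = 0.0702737 m²;  d cosθ + r = +0.21232 m.
|ω_lever| = |0.1112·5.655·+0.21232| / 0.0702737 = 1.8999 rad/s.

1.90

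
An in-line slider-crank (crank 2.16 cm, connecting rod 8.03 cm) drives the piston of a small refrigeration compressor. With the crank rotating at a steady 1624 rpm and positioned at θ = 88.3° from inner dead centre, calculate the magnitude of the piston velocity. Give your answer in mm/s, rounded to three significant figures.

ω = 2π·1624/60 = 170.1 rad/s
For an in-line slider-crank, x = r cosθ + √(L² − r² sin²θ), so v = −rω sinθ·[1 + r cosθ/√(L² − r² sin²θ)].
With r = 0.0216 m, L = 0.0803 m, θ = 88.3°: √(L² − r² sin²θ) = 0.077343 m.
v = −0.0216·170.1·0.99956·[1 + 0.0216·0.02967/0.077343] = -3.7022 m/s.
|v| = 3.7022 m/s = 3702.2 mm/s.

3700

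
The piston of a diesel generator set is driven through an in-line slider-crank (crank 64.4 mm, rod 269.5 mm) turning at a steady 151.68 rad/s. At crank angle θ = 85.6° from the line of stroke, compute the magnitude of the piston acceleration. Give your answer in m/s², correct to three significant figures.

246

ω = 151.7 rad/s
x(θ) = r cosθ + √(L² − r² sin²θ); with ω constant, a = ω²·d²x/dθ².
d²x/dθ² = −r cosθ − r²(cos2θ)/√u − r⁴ sin²2θ/(4u^{3/2}),  u = L² − r² sin²θ = 0.0685073 m².
Substituting r = 0.0644 m, L = 0.2695 m, θ = 85.6°: d²x/dθ² = +0.010713 m.
a = ω²·d²x/dθ² = (151.7)²·(+0.010713) = +246.46 m/s²;  |a| = 246.46 m/s².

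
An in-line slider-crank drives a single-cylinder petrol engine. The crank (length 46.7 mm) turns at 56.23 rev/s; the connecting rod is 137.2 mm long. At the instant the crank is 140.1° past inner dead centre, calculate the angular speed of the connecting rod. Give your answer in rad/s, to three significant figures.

ω = 353.3 rad/s (converted from 56.23 rev/s).
The rod makes angle φ with the slider axis where L sinφ = r sinθ; differentiating, L cosφ·φ̇ = r ω cosθ.
L cosφ = √(L² − r² sin²θ) = 0.13389 m.
|ω_rod| = r ω |cosθ| / √(L² − r² sin²θ) = 0.0467·353.3·0.76717/0.13389 = 94.538 rad/s.

94.5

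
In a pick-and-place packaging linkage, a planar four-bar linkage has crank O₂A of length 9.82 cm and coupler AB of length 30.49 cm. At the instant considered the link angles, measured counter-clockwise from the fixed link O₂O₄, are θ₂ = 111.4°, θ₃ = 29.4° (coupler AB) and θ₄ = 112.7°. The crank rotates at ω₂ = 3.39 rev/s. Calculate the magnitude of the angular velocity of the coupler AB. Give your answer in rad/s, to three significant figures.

ω₂ = 21.3 rad/s (from 3.39 rev/s).
Differentiating the loop-closure r₂e^{iθ₂}+r₃e^{iθ₃}=r₁+r₄e^{iθ₄} gives r₂ω₂e^{iθ₂}+r₃ω₃e^{iθ₃}=r₄ω₄e^{iθ₄}.
Eliminating the other unknown: ω₃ = r₂ω₂ sin(θ₄−θ₂) / [r₃ sin(θ₃−θ₄)].
Numerator sine = +0.02269; denominator sine = -0.99317.
Result = 0.0982·21.3·(+0.02269) / (0.3049·(-0.99317)) = -0.15671 rad/s; magnitude 0.15671 rad/s.

0.157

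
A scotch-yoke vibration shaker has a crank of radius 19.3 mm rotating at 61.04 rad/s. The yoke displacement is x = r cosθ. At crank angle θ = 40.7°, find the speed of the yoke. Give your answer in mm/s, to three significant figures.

ω = 61.04 rad/s
x = r cosθ ⇒ ẋ = −rω sinθ.
|v| = rω|sinθ| = 0.0193·61.04·|sin 40.7°| = 0.76822 m/s = 768.22 mm/s.

768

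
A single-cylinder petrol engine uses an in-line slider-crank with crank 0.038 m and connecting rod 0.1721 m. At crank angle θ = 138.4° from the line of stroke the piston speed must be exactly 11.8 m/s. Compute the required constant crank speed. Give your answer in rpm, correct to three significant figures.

5360

For an in-line slider-crank, |v_piston| = rω|sinθ|·[1 + r cosθ/√(L² − r² sin²θ)].
With r = 0.038 m, L = 0.1721 m, θ = 138.4°: the bracketed kinematic factor |dx/dθ| = 0.021018 m.
ω = v/|dx/dθ| = 11.8/0.021018 = 561.42 rad/s.
N = 60ω/(2π) = 5361.2 rpm.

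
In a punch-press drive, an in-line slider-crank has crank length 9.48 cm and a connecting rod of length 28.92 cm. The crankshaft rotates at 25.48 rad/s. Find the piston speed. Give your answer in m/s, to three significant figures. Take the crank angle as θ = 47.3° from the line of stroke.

ω = 25.48 rad/s
For an in-line slider-crank, x = r cosθ + √(L² − r² sin²θ), so v = −rω sinθ·[1 + r cosθ/√(L² − r² sin²θ)].
With r = 0.0948 m, L = 0.2892 m, θ = 47.3°: √(L² − r² sin²θ) = 0.28068 m.
v = −0.0948·25.48·0.73491·[1 + 0.0948·0.67816/0.28068] = -2.1818 m/s.
|v| = 2.1818 m/s.

2.18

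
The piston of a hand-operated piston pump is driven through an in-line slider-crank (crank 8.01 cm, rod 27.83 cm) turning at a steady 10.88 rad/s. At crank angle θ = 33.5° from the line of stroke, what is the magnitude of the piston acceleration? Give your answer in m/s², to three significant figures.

ω = 10.88 rad/s
x(θ) = r cosθ + √(L² − r² sin²θ); with ω constant, a = ω²·d²x/dθ².
d²x/dθ² = −r cosθ − r²(cos2θ)/√u − r⁴ sin²2θ/(4u^{3/2}),  u = L² − r² sin²θ = 0.0754964 m².
Substituting r = 0.0801 m, L = 0.2783 m, θ = 33.5°: d²x/dθ² = -0.076339 m.
a = ω²·d²x/dθ² = (10.88)²·(-0.076339) = -9.0365 m/s²;  |a| = 9.0365 m/s².

9.04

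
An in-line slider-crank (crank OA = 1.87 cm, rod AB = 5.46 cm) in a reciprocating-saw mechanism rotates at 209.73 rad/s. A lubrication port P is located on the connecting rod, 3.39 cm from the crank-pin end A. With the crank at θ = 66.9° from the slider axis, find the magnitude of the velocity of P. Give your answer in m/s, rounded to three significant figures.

ω = 209.7 rad/s.  Crank-pin speed |V_A| = rω = 3.922 m/s, perpendicular to OA.
Rod angle: sinφ = −(r/L) sinθ ⇒ φ = -18.363°; ω_rod = −rω cosθ/√(L²−r²sin²θ) = -29.694 rad/s.
V_P = V_A + ω_rod × AP, with AP = 0.0339 m along the rod.
Components: V_Px = −rω sinθ − a·ω_rod·sinφ = -3.9246 m/s;  V_Py = rω cosθ + a·ω_rod·cosφ = +0.58336 m/s.
|V_P| = √(V_Px² + V_Py²) = 3.9677 m/s.

3.97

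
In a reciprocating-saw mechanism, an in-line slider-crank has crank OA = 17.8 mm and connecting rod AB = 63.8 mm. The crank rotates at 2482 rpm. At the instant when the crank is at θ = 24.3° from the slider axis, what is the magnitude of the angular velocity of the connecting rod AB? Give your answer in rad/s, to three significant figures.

66.5

ω = 259.9 rad/s (converted from 2482 rpm).
The rod makes angle φ with the slider axis where L sinφ = r sinθ; differentiating, L cosφ·φ̇ = r ω cosθ.
L cosφ = √(L² − r² sin²θ) = 0.063378 m.
|ω_rod| = r ω |cosθ| / √(L² − r² sin²θ) = 0.0178·259.9·0.91140/0.063378 = 66.531 rad/s.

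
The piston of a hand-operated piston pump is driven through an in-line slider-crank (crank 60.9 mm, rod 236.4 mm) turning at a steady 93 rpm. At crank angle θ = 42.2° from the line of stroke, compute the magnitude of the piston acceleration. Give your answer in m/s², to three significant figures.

ω = 2π·93/60 = 9.739 rad/s
x(θ) = r cosθ + √(L² − r² sin²θ); with ω constant, a = ω²·d²x/dθ².
d²x/dθ² = −r cosθ − r²(cos2θ)/√u − r⁴ sin²2θ/(4u^{3/2}),  u = L² − r² sin²θ = 0.0542115 m².
Substituting r = 0.0609 m, L = 0.2364 m, θ = 42.2°: d²x/dθ² = -0.046939 m.
a = ω²·d²x/dθ² = (9.739)²·(-0.046939) = -4.452 m/s²;  |a| = 4.452 m/s².

4.45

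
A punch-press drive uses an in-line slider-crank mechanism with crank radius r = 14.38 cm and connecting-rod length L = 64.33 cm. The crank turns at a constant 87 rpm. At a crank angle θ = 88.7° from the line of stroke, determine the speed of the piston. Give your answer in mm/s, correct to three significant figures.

ω = 2π·87/60 = 9.111 rad/s
For an in-line slider-crank, x = r cosθ + √(L² − r² sin²θ), so v = −rω sinθ·[1 + r cosθ/√(L² − r² sin²θ)].
With r = 0.1438 m, L = 0.6433 m, θ = 88.7°: √(L² − r² sin²θ) = 0.62703 m.
v = −0.1438·9.111·0.99974·[1 + 0.1438·0.02269/0.62703] = -1.3166 m/s.
|v| = 1.3166 m/s = 1316.6 mm/s.

1320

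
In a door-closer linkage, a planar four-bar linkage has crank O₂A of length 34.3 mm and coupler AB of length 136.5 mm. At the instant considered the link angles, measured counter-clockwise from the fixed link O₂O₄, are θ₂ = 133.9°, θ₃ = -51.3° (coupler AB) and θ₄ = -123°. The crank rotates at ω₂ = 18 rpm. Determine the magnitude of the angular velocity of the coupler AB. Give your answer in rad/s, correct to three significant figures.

0.486

ω₂ = 1.885 rad/s (from 18 rpm).
Differentiating the loop-closure r₂e^{iθ₂}+r₃e^{iθ₃}=r₁+r₄e^{iθ₄} gives r₂ω₂e^{iθ₂}+r₃ω₃e^{iθ₃}=r₄ω₄e^{iθ₄}.
Eliminating the other unknown: ω₃ = r₂ω₂ sin(θ₄−θ₂) / [r₃ sin(θ₃−θ₄)].
Numerator sine = +0.97398; denominator sine = +0.94943.
Result = 0.0343·1.885·(+0.97398) / (0.1365·(+0.94943)) = +0.4859 rad/s; magnitude 0.4859 rad/s.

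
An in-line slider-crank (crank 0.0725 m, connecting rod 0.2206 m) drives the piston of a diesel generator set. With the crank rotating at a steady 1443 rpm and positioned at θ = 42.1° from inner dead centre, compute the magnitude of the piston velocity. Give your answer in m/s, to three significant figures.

9.18

ω = 2π·1443/60 = 151.1 rad/s
For an in-line slider-crank, x = r cosθ + √(L² − r² sin²θ), so v = −rω sinθ·[1 + r cosθ/√(L² − r² sin²θ)].
With r = 0.0725 m, L = 0.2206 m, θ = 42.1°: √(L² − r² sin²θ) = 0.21518 m.
v = −0.0725·151.1·0.67043·[1 + 0.0725·0.74198/0.21518] = -9.181 m/s.
|v| = 9.181 m/s.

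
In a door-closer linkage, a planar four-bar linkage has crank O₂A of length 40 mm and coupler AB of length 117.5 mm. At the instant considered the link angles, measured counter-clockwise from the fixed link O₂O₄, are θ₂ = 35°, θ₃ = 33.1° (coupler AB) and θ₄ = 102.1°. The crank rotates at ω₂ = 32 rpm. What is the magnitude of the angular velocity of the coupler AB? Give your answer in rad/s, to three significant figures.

1.13

ω₂ = 3.351 rad/s (from 32 rpm).
Differentiating the loop-closure r₂e^{iθ₂}+r₃e^{iθ₃}=r₁+r₄e^{iθ₄} gives r₂ω₂e^{iθ₂}+r₃ω₃e^{iθ₃}=r₄ω₄e^{iθ₄}.
Eliminating the other unknown: ω₃ = r₂ω₂ sin(θ₄−θ₂) / [r₃ sin(θ₃−θ₄)].
Numerator sine = +0.92119; denominator sine = -0.93358.
Result = 0.04·3.351·(+0.92119) / (0.1175·(-0.93358)) = -1.1256 rad/s; magnitude 1.1256 rad/s.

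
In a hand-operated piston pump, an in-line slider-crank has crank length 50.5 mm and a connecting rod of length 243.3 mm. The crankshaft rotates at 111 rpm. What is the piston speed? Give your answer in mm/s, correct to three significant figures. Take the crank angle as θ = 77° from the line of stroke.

599

ω = 2π·111/60 = 11.62 rad/s
For an in-line slider-crank, x = r cosθ + √(L² − r² sin²θ), so v = −rω sinθ·[1 + r cosθ/√(L² − r² sin²θ)].
With r = 0.0505 m, L = 0.2433 m, θ = 77°: √(L² − r² sin²θ) = 0.23827 m.
v = −0.0505·11.62·0.97437·[1 + 0.0505·0.22495/0.23827] = -0.59923 m/s.
|v| = 0.59923 m/s = 599.23 mm/s.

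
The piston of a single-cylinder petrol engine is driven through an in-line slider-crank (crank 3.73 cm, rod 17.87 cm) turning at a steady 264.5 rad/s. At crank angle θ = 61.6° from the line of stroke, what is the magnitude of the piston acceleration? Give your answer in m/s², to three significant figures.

942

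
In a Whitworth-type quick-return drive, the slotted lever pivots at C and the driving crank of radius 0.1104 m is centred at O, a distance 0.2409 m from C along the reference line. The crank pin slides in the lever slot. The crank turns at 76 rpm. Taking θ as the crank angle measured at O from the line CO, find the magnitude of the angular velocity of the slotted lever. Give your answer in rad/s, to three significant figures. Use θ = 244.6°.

ω = 7.959 rad/s (from 76 rpm).
Crank pin A relative to C: A = (d + r cosθ, r sinθ); lever angle φ = atan2(r sinθ, d + r cosθ).
Differentiating tanφ: φ̇ = rω(d cosθ + r)/(d² + r² + 2dr cosθ).
d² + r² + 2dr cosθ = |CA|² = 0.0474056 m²;  d cosθ + r = +0.0070695 m.
|ω_lever| = |0.1104·7.959·+0.0070695| / 0.0474056 = 0.13103 rad/s.

0.131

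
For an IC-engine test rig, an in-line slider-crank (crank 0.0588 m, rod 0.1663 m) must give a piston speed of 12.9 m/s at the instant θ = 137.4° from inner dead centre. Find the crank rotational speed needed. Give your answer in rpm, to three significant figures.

For an in-line slider-crank, |v_piston| = rω|sinθ|·[1 + r cosθ/√(L² − r² sin²θ)].
With r = 0.0588 m, L = 0.1663 m, θ = 137.4°: the bracketed kinematic factor |dx/dθ| = 0.029132 m.
ω = v/|dx/dθ| = 12.9/0.029132 = 442.82 rad/s.
N = 60ω/(2π) = 4228.6 rpm.

4230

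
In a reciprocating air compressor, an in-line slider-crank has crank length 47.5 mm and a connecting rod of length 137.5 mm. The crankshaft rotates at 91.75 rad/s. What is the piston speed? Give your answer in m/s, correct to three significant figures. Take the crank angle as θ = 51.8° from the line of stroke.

4.19

ω = 91.75 rad/s
For an in-line slider-crank, x = r cosθ + √(L² − r² sin²θ), so v = −rω sinθ·[1 + r cosθ/√(L² − r² sin²θ)].
With r = 0.0475 m, L = 0.1375 m, θ = 51.8°: √(L² − r² sin²θ) = 0.13234 m.
v = −0.0475·91.75·0.78586·[1 + 0.0475·0.61841/0.13234] = -4.1851 m/s.
|v| = 4.1851 m/s.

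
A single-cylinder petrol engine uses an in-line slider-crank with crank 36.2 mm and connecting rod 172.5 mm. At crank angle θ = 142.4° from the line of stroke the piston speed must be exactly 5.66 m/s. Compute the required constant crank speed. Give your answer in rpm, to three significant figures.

2940

For an in-line slider-crank, |v_piston| = rω|sinθ|·[1 + r cosθ/√(L² − r² sin²θ)].
With r = 0.0362 m, L = 0.1725 m, θ = 142.4°: the bracketed kinematic factor |dx/dθ| = 0.018384 m.
ω = v/|dx/dθ| = 5.66/0.018384 = 307.87 rad/s.
N = 60ω/(2π) = 2939.9 rpm.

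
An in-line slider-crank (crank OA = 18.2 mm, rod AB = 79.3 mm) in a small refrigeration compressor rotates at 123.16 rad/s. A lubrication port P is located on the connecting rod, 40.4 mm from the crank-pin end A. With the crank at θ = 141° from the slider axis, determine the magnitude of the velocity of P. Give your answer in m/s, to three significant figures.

1.54

ω = 123.2 rad/s.  Crank-pin speed |V_A| = rω = 2.2415 m/s, perpendicular to OA.
Rod angle: sinφ = −(r/L) sinθ ⇒ φ = -8.305°; ω_rod = −rω cosθ/√(L²−r²sin²θ) = +22.2 rad/s.
V_P = V_A + ω_rod × AP, with AP = 0.0404 m along the rod.
Components: V_Px = −rω sinθ − a·ω_rod·sinφ = -1.2811 m/s;  V_Py = rω cosθ + a·ω_rod·cosφ = -0.85452 m/s.
|V_P| = √(V_Px² + V_Py²) = 1.5399 m/s.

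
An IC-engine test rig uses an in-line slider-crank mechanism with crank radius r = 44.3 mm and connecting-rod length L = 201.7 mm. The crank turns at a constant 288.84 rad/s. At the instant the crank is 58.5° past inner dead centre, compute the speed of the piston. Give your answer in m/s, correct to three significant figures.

ω = 288.8 rad/s
For an in-line slider-crank, x = r cosθ + √(L² − r² sin²θ), so v = −rω sinθ·[1 + r cosθ/√(L² − r² sin²θ)].
With r = 0.0443 m, L = 0.2017 m, θ = 58.5°: √(L² − r² sin²θ) = 0.19813 m.
v = −0.0443·288.8·0.85264·[1 + 0.0443·0.52250/0.19813] = -12.185 m/s.
|v| = 12.185 m/s.

12.2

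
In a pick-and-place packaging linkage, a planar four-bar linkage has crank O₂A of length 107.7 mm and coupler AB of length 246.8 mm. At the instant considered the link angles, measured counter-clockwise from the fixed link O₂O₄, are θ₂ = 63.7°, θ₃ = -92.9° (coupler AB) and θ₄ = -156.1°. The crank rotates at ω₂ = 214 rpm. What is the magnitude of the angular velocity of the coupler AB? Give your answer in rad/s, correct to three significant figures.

7.01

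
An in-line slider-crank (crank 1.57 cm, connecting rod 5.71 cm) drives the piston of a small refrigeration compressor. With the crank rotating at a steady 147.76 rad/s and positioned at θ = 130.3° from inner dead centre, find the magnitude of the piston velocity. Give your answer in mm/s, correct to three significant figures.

1450

ω = 147.8 rad/s
For an in-line slider-crank, x = r cosθ + √(L² − r² sin²θ), so v = −rω sinθ·[1 + r cosθ/√(L² − r² sin²θ)].
With r = 0.0157 m, L = 0.0571 m, θ = 130.3°: √(L² − r² sin²θ) = 0.05583 m.
v = −0.0157·147.8·0.76267·[1 + 0.0157·-0.64679/0.05583] = -1.4475 m/s.
|v| = 1.4475 m/s = 1447.5 mm/s.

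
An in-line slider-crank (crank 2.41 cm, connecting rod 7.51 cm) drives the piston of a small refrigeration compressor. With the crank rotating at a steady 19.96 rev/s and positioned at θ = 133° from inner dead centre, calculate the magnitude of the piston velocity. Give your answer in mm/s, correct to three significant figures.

ω = 2π·20 = 125.4 rad/s
For an in-line slider-crank, x = r cosθ + √(L² − r² sin²θ), so v = −rω sinθ·[1 + r cosθ/√(L² − r² sin²θ)].
With r = 0.0241 m, L = 0.0751 m, θ = 133°: √(L² − r² sin²θ) = 0.073002 m.
v = −0.0241·125.4·0.73135·[1 + 0.0241·-0.68200/0.073002] = -1.7128 m/s.
|v| = 1.7128 m/s = 1712.8 mm/s.

1710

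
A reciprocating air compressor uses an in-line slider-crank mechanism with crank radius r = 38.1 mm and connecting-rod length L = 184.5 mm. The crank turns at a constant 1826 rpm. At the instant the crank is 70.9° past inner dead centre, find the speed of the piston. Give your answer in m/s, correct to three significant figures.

7.36

ω = 2π·1826/60 = 191.2 rad/s
For an in-line slider-crank, x = r cosθ + √(L² − r² sin²θ), so v = −rω sinθ·[1 + r cosθ/√(L² − r² sin²θ)].
With r = 0.0381 m, L = 0.1845 m, θ = 70.9°: √(L² − r² sin²θ) = 0.18095 m.
v = −0.0381·191.2·0.94495·[1 + 0.0381·0.32722/0.18095] = -7.3587 m/s.
|v| = 7.3587 m/s.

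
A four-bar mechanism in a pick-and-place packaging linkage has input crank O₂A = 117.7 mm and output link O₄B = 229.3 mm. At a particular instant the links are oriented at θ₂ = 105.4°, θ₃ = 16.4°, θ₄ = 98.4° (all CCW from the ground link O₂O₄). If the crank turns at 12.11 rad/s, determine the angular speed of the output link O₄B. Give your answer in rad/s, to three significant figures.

ω₂ = 12.11 rad/s
Differentiating the loop-closure r₂e^{iθ₂}+r₃e^{iθ₃}=r₁+r₄e^{iθ₄} gives r₂ω₂e^{iθ₂}+r₃ω₃e^{iθ₃}=r₄ω₄e^{iθ₄}.
Eliminating the other unknown: ω₄ = r₂ω₂ sin(θ₂−θ₃) / [r₄ sin(θ₄−θ₃)].
Numerator sine = +0.99985; denominator sine = +0.99027.
Result = 0.1177·12.11·(+0.99985) / (0.2293·(+0.99027)) = +6.2762 rad/s; magnitude 6.2762 rad/s.

6.28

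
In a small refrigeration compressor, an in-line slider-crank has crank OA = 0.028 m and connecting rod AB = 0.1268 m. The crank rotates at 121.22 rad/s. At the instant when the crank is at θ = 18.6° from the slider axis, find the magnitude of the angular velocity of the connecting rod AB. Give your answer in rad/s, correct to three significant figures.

ω = 121.2 rad/s
The rod makes angle φ with the slider axis where L sinφ = r sinθ; differentiating, L cosφ·φ̇ = r ω cosθ.
L cosφ = √(L² − r² sin²θ) = 0.12649 m.
|ω_rod| = r ω |cosθ| / √(L² − r² sin²θ) = 0.028·121.2·0.94777/0.12649 = 25.433 rad/s.

25.4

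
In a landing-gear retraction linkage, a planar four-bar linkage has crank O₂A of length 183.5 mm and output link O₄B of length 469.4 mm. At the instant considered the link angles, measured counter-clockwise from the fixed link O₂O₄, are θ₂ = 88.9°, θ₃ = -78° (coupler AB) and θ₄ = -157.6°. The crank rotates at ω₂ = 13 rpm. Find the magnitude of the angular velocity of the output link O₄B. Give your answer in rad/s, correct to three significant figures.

ω₂ = 1.361 rad/s (from 13 rpm).
Differentiating the loop-closure r₂e^{iθ₂}+r₃e^{iθ₃}=r₁+r₄e^{iθ₄} gives r₂ω₂e^{iθ₂}+r₃ω₃e^{iθ₃}=r₄ω₄e^{iθ₄}.
Eliminating the other unknown: ω₄ = r₂ω₂ sin(θ₂−θ₃) / [r₄ sin(θ₄−θ₃)].
Numerator sine = +0.22665; denominator sine = -0.98357.
Result = 0.1835·1.361·(+0.22665) / (0.4694·(-0.98357)) = -0.12264 rad/s; magnitude 0.12264 rad/s.

0.123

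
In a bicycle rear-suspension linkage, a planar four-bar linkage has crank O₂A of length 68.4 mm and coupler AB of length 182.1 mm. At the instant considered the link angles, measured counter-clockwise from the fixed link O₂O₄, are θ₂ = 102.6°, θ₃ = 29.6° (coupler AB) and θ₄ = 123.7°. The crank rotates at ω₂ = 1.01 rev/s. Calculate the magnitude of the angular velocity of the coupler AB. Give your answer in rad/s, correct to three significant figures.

0.860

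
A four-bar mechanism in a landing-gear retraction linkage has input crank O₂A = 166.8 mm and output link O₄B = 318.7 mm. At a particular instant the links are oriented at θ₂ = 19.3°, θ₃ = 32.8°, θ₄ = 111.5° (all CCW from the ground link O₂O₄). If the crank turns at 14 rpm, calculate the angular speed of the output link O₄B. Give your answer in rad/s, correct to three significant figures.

ω₂ = 1.466 rad/s (from 14 rpm).
Differentiating the loop-closure r₂e^{iθ₂}+r₃e^{iθ₃}=r₁+r₄e^{iθ₄} gives r₂ω₂e^{iθ₂}+r₃ω₃e^{iθ₃}=r₄ω₄e^{iθ₄}.
Eliminating the other unknown: ω₄ = r₂ω₂ sin(θ₂−θ₃) / [r₄ sin(θ₄−θ₃)].
Numerator sine = -0.23345; denominator sine = +0.98061.
Result = 0.1668·1.466·(-0.23345) / (0.3187·(+0.98061)) = -0.18267 rad/s; magnitude 0.18267 rad/s.

0.183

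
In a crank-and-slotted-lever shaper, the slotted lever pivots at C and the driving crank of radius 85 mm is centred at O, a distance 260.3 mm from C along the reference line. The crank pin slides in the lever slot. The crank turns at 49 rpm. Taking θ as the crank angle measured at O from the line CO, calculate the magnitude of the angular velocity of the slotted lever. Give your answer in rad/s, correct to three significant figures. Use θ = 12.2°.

1.25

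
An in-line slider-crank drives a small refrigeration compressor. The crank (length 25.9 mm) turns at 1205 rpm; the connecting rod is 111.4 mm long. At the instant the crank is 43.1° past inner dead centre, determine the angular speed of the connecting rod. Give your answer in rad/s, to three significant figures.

21.7

ω = 126.2 rad/s (converted from 1205 rpm).
The rod makes angle φ with the slider axis where L sinφ = r sinθ; differentiating, L cosφ·φ̇ = r ω cosθ.
L cosφ = √(L² − r² sin²θ) = 0.10999 m.
|ω_rod| = r ω |cosθ| / √(L² − r² sin²θ) = 0.0259·126.2·0.73016/0.10999 = 21.697 rad/s.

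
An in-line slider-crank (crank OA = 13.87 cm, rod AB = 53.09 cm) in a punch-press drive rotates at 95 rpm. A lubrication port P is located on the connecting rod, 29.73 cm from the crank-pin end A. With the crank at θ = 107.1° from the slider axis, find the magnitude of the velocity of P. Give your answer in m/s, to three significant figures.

ω = 9.948 rad/s.  Crank-pin speed |V_A| = rω = 1.3798 m/s, perpendicular to OA.
Rod angle: sinφ = −(r/L) sinθ ⇒ φ = -14.460°; ω_rod = −rω cosθ/√(L²−r²sin²θ) = +0.78923 rad/s.
V_P = V_A + ω_rod × AP, with AP = 0.2973 m along the rod.
Components: V_Px = −rω sinθ − a·ω_rod·sinφ = -1.2603 m/s;  V_Py = rω cosθ + a·ω_rod·cosφ = -0.17852 m/s.
|V_P| = √(V_Px² + V_Py²) = 1.2728 m/s.

1.27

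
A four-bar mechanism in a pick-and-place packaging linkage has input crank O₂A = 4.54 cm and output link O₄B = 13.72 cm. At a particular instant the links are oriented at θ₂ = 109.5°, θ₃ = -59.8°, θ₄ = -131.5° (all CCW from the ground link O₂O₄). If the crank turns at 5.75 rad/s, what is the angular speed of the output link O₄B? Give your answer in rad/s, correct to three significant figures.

ω₂ = 5.75 rad/s
Differentiating the loop-closure r₂e^{iθ₂}+r₃e^{iθ₃}=r₁+r₄e^{iθ₄} gives r₂ω₂e^{iθ₂}+r₃ω₃e^{iθ₃}=r₄ω₄e^{iθ₄}.
Eliminating the other unknown: ω₄ = r₂ω₂ sin(θ₂−θ₃) / [r₄ sin(θ₄−θ₃)].
Numerator sine = +0.18567; denominator sine = -0.94943.
Result = 0.0454·5.75·(+0.18567) / (0.1372·(-0.94943)) = -0.37209 rad/s; magnitude 0.37209 rad/s.

0.372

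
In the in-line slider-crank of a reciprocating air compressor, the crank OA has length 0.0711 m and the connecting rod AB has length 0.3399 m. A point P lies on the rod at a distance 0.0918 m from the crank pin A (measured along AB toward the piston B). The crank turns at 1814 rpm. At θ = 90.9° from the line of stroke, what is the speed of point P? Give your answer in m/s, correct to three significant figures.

13.5

ω = 190 rad/s.  Crank-pin speed |V_A| = rω = 13.506 m/s, perpendicular to OA.
Rod angle: sinφ = −(r/L) sinθ ⇒ φ = -12.073°; ω_rod = −rω cosθ/√(L²−r²sin²θ) = +0.63826 rad/s.
V_P = V_A + ω_rod × AP, with AP = 0.0918 m along the rod.
Components: V_Px = −rω sinθ − a·ω_rod·sinφ = -13.492 m/s;  V_Py = rω cosθ + a·ω_rod·cosφ = -0.15485 m/s.
|V_P| = √(V_Px² + V_Py²) = 13.493 m/s.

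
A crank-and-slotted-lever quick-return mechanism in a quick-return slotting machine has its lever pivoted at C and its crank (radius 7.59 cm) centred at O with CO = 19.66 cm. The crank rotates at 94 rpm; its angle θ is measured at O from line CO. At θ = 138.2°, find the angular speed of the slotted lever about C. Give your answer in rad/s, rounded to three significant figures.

2.38

ω = 9.844 rad/s (from 94 rpm).
Crank pin A relative to C: A = (d + r cosθ, r sinθ); lever angle φ = atan2(r sinθ, d + r cosθ).
Differentiating tanφ: φ̇ = rω(d cosθ + r)/(d² + r² + 2dr cosθ).
d² + r² + 2dr cosθ = |CA|² = 0.0221645 m²;  d cosθ + r = -0.070661 m.
|ω_lever| = |0.0759·9.844·-0.070661| / 0.0221645 = 2.3819 rad/s.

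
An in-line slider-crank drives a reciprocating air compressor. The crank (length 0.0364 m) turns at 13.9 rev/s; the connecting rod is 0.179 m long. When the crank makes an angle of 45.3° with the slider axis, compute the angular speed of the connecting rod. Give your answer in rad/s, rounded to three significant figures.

12.6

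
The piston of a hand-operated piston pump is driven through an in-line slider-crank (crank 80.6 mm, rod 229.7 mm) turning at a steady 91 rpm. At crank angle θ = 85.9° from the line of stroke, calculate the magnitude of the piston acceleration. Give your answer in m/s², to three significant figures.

ω = 2π·91/60 = 9.529 rad/s
x(θ) = r cosθ + √(L² − r² sin²θ); with ω constant, a = ω²·d²x/dθ².
d²x/dθ² = −r cosθ − r²(cos2θ)/√u − r⁴ sin²2θ/(4u^{3/2}),  u = L² − r² sin²θ = 0.0462989 m².
Substituting r = 0.0806 m, L = 0.2297 m, θ = 85.9°: d²x/dθ² = +0.024099 m.
a = ω²·d²x/dθ² = (9.529)²·(+0.024099) = +2.1884 m/s²;  |a| = 2.1884 m/s².

2.19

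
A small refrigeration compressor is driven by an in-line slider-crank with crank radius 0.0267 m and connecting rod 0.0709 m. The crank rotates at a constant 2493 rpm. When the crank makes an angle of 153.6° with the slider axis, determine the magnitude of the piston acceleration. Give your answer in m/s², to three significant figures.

ω = 2π·2493/60 = 261.1 rad/s
x(θ) = r cosθ + √(L² − r² sin²θ); with ω constant, a = ω²·d²x/dθ².
d²x/dθ² = −r cosθ − r²(cos2θ)/√u − r⁴ sin²2θ/(4u^{3/2}),  u = L² − r² sin²θ = 0.00488587 m².
Substituting r = 0.0267 m, L = 0.0709 m, θ = 153.6°: d²x/dθ² = +0.017513 m.
a = ω²·d²x/dθ² = (261.1)²·(+0.017513) = +1193.6 m/s²;  |a| = 1193.6 m/s².

1190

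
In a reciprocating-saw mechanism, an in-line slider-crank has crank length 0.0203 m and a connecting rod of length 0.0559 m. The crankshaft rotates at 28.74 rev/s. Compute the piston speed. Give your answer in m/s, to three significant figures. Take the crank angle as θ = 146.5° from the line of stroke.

1.40

ω = 2π·28.7 = 180.6 rad/s
For an in-line slider-crank, x = r cosθ + √(L² − r² sin²θ), so v = −rω sinθ·[1 + r cosθ/√(L² − r² sin²θ)].
With r = 0.0203 m, L = 0.0559 m, θ = 146.5°: √(L² − r² sin²θ) = 0.054766 m.
v = −0.0203·180.6·0.55194·[1 + 0.0203·-0.83389/0.054766] = -1.3979 m/s.
|v| = 1.3979 m/s.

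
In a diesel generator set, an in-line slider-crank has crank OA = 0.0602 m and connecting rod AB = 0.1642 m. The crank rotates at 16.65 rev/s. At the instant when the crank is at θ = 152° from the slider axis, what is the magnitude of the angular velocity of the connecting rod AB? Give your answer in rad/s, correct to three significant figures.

ω = 104.6 rad/s (converted from 16.65 rev/s).
The rod makes angle φ with the slider axis where L sinφ = r sinθ; differentiating, L cosφ·φ̇ = r ω cosθ.
L cosφ = √(L² − r² sin²θ) = 0.16175 m.
|ω_rod| = r ω |cosθ| / √(L² − r² sin²θ) = 0.0602·104.6·0.88295/0.16175 = 34.378 rad/s.

34.4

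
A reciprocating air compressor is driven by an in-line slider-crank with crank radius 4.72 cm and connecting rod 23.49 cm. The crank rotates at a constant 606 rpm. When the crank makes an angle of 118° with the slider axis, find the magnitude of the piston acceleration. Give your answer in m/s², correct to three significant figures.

ω = 2π·606/60 = 63.46 rad/s
x(θ) = r cosθ + √(L² − r² sin²θ); with ω constant, a = ω²·d²x/dθ².
d²x/dθ² = −r cosθ − r²(cos2θ)/√u − r⁴ sin²2θ/(4u^{3/2}),  u = L² − r² sin²θ = 0.0534412 m².
Substituting r = 0.0472 m, L = 0.2349 m, θ = 118°: d²x/dθ² = +0.027479 m.
a = ω²·d²x/dθ² = (63.46)²·(+0.027479) = +110.66 m/s²;  |a| = 110.66 m/s².

111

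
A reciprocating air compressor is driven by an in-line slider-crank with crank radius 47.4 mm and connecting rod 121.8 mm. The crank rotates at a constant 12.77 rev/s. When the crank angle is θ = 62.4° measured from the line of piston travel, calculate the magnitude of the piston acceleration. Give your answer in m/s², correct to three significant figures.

72.8

ω = 2π·12.8 = 80.24 rad/s
x(θ) = r cosθ + √(L² − r² sin²θ); with ω constant, a = ω²·d²x/dθ².
d²x/dθ² = −r cosθ − r²(cos2θ)/√u − r⁴ sin²2θ/(4u^{3/2}),  u = L² − r² sin²θ = 0.0130707 m².
Substituting r = 0.0474 m, L = 0.1218 m, θ = 62.4°: d²x/dθ² = -0.011314 m.
a = ω²·d²x/dθ² = (80.24)²·(-0.011314) = -72.838 m/s²;  |a| = 72.838 m/s².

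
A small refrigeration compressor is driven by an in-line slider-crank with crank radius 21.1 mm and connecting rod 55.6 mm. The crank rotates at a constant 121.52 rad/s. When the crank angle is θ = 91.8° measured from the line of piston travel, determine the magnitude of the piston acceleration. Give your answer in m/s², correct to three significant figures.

137

ω = 121.5 rad/s
x(θ) = r cosθ + √(L² − r² sin²θ); with ω constant, a = ω²·d²x/dθ².
d²x/dθ² = −r cosθ − r²(cos2θ)/√u − r⁴ sin²2θ/(4u^{3/2}),  u = L² − r² sin²θ = 0.00264659 m².
Substituting r = 0.0211 m, L = 0.0556 m, θ = 91.8°: d²x/dθ² = +0.0092983 m.
a = ω²·d²x/dθ² = (121.5)²·(+0.0092983) = +137.31 m/s²;  |a| = 137.31 m/s².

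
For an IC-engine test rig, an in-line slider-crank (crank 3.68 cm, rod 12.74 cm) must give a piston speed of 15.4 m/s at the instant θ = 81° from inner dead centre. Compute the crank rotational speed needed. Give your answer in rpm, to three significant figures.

3860

For an in-line slider-crank, |v_piston| = rω|sinθ|·[1 + r cosθ/√(L² − r² sin²θ)].
With r = 0.0368 m, L = 0.1274 m, θ = 81°: the bracketed kinematic factor |dx/dθ| = 0.038061 m.
ω = v/|dx/dθ| = 15.4/0.038061 = 404.62 rad/s.
N = 60ω/(2π) = 3863.8 rpm.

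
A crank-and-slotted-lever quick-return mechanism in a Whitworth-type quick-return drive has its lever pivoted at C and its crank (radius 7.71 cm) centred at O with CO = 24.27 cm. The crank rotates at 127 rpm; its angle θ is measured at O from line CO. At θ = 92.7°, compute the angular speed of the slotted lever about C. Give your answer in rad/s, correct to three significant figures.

1.07

ω = 13.3 rad/s (from 127 rpm).
Crank pin A relative to C: A = (d + r cosθ, r sinθ); lever angle φ = atan2(r sinθ, d + r cosθ).
Differentiating tanφ: φ̇ = rω(d cosθ + r)/(d² + r² + 2dr cosθ).
d² + r² + 2dr cosθ = |CA|² = 0.0630848 m²;  d cosθ + r = +0.065667 m.
|ω_lever| = |0.0771·13.3·+0.065667| / 0.0630848 = 1.0674 rad/s.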